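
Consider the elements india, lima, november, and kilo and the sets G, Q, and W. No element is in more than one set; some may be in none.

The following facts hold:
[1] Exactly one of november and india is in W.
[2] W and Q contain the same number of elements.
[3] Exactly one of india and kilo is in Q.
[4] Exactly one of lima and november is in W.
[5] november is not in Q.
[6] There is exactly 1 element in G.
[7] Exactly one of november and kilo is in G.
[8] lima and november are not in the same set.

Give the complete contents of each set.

G = {kilo}; Q = {india}; W = {november}

From (5): november ∉ Q.
Suppose india ∈ G: no assignment then satisfies all the clues, so india ∉ G.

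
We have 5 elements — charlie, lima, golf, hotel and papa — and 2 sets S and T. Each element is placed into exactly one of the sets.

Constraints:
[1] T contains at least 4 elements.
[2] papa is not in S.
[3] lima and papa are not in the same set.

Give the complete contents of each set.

S = {lima}; T = {charlie, golf, hotel, papa}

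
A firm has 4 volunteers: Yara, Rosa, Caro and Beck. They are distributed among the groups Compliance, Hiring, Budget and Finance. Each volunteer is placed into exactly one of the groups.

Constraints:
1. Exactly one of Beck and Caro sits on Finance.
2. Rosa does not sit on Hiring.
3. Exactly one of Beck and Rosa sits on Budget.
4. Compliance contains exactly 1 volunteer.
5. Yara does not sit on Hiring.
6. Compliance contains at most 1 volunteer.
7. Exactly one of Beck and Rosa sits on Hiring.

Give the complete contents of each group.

From (2): Rosa ∉ Hiring.
From (5): Yara ∉ Hiring.
(7) (exactly one): Beck ∈ Hiring.
(1) (exactly one): Caro ∈ Finance.
(3) (exactly one): Rosa ∈ Budget.
(4): only 1 candidates remain for Compliance, so all are in.

Compliance = {Yara}; Hiring = {Beck}; Budget = {Rosa}; Finance = {Caro}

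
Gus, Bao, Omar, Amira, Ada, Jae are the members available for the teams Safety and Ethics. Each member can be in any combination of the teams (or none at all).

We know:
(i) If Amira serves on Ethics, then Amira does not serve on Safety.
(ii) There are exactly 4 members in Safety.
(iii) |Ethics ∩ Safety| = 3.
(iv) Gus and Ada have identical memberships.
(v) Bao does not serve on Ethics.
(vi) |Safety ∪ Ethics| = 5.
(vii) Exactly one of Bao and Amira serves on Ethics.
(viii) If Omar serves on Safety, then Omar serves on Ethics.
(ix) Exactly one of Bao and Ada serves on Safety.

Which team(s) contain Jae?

Jae: Safety

From (v): Bao ∉ Ethics.
(vii) (exactly one): Amira ∈ Ethics.
(i): Amira ∉ Safety.
Suppose Jae ∉ Safety: no assignment then satisfies all the clues, so Jae ∈ Safety.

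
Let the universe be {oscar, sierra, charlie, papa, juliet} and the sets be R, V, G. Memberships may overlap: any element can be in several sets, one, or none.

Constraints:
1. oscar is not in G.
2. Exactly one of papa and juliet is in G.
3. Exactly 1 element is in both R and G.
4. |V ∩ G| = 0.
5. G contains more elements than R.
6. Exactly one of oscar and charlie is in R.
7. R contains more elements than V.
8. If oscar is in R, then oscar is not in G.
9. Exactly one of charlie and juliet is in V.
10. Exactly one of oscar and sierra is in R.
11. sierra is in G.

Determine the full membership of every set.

R = {oscar, papa}; V = {juliet}; G = {charlie, papa, sierra}

From (1): oscar ∉ G.
From (11): sierra ∈ G.
Suppose oscar ∉ R: no assignment then satisfies all the clues, so oscar ∈ R.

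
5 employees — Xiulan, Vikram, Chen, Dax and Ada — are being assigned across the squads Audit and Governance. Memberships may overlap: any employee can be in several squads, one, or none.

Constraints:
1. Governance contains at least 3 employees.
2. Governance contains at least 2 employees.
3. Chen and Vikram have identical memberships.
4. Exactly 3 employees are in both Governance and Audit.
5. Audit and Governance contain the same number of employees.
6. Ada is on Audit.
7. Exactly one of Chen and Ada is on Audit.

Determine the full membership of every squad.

Audit = {Ada, Dax, Xiulan}; Governance = {Ada, Dax, Xiulan}

From (6): Ada ∈ Audit.
(7) (exactly one): Chen ∉ Audit.
(3): Vikram matches Chen: Vikram ∉ Audit.
Suppose Xiulan ∉ Audit: no assignment then satisfies all the clues, so Xiulan ∈ Audit.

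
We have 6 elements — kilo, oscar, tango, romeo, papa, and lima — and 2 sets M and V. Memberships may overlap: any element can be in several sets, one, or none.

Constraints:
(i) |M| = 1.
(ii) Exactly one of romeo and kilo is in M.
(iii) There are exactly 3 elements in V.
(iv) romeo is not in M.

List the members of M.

M = {kilo}

From (iv): romeo ∉ M.
(ii) (exactly one): kilo ∈ M.
(i): M already has 1, so the rest are out.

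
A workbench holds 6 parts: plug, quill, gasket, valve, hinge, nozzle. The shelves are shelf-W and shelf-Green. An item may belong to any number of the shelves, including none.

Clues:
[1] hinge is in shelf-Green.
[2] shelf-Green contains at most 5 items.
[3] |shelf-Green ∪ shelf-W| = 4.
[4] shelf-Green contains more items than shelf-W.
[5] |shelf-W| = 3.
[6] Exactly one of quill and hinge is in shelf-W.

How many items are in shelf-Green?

4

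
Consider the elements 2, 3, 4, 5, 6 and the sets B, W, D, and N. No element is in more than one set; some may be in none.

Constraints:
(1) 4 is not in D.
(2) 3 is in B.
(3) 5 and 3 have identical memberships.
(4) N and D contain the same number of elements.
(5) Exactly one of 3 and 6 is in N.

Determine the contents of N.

N = {6}

From (1): 4 ∉ D.
From (2): 3 ∈ B.
(3): 5 matches 3: 5 ∈ B.
(5) (exactly one): 6 ∈ N.
Suppose 2 ∈ N: no assignment then satisfies all the clues, so 2 ∉ N.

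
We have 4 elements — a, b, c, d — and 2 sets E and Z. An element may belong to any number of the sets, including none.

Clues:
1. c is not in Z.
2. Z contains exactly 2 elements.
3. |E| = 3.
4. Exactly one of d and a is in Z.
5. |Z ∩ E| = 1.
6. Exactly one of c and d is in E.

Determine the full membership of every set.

E = {a, b, c}; Z = {b, d}

From (1): c ∉ Z.
Suppose a ∉ E: no assignment then satisfies all the clues, so a ∈ E.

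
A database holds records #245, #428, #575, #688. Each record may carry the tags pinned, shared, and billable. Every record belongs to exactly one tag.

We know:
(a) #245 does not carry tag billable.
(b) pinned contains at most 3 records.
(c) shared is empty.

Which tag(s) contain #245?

#245: pinned

From (a): #245 ∉ billable.
(c): shared already has 0, so the rest are out.
Only one tag left: #245 ∈ pinned.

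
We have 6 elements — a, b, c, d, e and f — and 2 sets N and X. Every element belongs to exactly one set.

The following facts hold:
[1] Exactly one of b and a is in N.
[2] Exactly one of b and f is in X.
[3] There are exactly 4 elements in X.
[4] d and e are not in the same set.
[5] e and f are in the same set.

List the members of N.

N = {b, d}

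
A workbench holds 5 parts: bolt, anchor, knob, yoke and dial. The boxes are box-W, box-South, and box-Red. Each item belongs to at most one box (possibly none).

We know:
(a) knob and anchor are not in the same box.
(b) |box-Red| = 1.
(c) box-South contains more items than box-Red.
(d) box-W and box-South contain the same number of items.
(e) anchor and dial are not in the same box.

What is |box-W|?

2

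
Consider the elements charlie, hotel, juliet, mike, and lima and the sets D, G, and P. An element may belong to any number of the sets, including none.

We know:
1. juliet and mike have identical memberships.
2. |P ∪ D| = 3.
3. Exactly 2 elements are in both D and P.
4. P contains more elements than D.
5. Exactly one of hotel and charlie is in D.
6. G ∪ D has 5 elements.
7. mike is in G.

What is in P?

P = {charlie, hotel, lima}

From (7): mike ∈ G.
(1): juliet matches mike: juliet ∈ G.
Suppose charlie ∉ P: no assignment then satisfies all the clues, so charlie ∈ P.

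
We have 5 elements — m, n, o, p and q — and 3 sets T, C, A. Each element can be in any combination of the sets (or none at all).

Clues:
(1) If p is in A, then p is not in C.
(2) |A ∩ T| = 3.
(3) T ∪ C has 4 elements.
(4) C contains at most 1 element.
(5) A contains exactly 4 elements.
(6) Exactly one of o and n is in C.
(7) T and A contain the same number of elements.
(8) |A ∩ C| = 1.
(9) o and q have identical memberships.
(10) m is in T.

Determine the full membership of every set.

T = {m, n, o, q}; C = {n}; A = {n, o, p, q}

From (10): m ∈ T.
Suppose m ∈ C: no assignment then satisfies all the clues, so m ∉ C.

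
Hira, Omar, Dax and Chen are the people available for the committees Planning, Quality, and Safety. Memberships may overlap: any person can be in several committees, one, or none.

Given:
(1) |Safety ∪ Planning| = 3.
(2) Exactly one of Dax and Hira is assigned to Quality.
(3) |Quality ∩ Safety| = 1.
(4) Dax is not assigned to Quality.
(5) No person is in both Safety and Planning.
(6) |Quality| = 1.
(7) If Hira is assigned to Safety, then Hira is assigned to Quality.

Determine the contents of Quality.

Quality = {Hira}

From (4): Dax ∉ Quality.
(2) (exactly one): Hira ∈ Quality.
(6): Quality already has 1, so the rest are out.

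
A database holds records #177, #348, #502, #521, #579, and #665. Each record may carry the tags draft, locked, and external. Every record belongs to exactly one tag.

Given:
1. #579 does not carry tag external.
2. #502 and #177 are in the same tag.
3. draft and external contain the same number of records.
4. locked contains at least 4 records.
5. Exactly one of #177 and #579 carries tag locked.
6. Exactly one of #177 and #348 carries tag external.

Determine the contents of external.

external = {#348}

From (1): #579 ∉ external.
Suppose #177 ∈ external: no assignment then satisfies all the clues, so #177 ∉ external.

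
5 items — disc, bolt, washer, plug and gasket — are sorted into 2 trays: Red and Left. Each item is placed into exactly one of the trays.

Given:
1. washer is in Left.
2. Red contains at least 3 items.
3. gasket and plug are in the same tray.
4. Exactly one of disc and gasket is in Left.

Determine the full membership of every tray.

Red = {bolt, gasket, plug}; Left = {disc, washer}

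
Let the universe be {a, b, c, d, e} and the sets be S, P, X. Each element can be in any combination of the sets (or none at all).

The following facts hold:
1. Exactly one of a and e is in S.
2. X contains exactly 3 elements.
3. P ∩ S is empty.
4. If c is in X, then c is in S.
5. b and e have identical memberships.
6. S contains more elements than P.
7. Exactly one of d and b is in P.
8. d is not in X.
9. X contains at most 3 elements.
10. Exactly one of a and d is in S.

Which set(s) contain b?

b: X

From (8): d ∉ X.
Suppose b ∈ S: no assignment then satisfies all the clues, so b ∉ S.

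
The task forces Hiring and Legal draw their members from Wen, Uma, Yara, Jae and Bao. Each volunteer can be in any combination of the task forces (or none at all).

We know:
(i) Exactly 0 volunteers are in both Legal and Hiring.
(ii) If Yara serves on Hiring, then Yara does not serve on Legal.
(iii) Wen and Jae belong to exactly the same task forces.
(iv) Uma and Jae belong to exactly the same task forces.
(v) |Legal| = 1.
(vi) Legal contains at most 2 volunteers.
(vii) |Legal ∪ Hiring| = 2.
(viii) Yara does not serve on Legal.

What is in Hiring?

Hiring = {Yara}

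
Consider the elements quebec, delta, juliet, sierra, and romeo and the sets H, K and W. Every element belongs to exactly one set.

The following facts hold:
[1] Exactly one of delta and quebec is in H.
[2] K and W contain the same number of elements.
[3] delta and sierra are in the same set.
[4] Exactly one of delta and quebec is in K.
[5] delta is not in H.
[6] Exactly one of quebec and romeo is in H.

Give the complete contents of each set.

H = {quebec}; K = {delta, sierra}; W = {juliet, romeo}

From (5): delta ∉ H.
(1) (exactly one): quebec ∈ H.
(3): sierra matches delta: sierra ∉ H.
(4) (exactly one): delta ∈ K.
(6) (exactly one): romeo ∉ H.
(3): sierra matches delta: sierra ∈ K.
Suppose juliet ∈ H: no assignment then satisfies all the clues, so juliet ∉ H.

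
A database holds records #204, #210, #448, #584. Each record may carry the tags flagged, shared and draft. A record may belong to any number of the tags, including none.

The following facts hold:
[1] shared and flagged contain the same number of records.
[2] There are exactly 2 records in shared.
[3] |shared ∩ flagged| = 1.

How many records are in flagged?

2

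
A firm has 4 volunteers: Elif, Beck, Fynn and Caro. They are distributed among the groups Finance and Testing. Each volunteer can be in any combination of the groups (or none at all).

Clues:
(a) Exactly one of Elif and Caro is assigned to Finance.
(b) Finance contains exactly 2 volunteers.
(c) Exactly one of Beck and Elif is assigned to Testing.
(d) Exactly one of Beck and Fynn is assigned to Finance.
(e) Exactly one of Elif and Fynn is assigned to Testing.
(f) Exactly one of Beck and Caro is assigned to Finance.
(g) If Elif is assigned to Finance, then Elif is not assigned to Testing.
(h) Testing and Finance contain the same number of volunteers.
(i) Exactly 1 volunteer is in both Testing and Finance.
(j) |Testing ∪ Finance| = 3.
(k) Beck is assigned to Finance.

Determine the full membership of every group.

From (k): Beck ∈ Finance.
(d) (exactly one): Fynn ∉ Finance.
(f) (exactly one): Caro ∉ Finance.
(a) (exactly one): Elif ∈ Finance.
(g): Elif ∉ Testing.
(c) (exactly one): Beck ∈ Testing.
(e) (exactly one): Fynn ∈ Testing.
Suppose Caro ∈ Testing: no assignment then satisfies all the clues, so Caro ∉ Testing.

Finance = {Beck, Elif}; Testing = {Beck, Fynn}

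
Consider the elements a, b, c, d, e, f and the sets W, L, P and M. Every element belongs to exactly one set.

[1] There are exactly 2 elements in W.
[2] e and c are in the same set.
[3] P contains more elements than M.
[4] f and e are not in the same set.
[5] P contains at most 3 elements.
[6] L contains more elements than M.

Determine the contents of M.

M = {}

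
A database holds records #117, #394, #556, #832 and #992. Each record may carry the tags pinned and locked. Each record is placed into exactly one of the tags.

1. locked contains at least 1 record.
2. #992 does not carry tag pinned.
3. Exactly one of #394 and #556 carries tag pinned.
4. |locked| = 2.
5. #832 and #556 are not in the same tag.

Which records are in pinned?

pinned = {#117, #394, #832}

From (2): #992 ∉ pinned.
Only one tag left: #992 ∈ locked.
Suppose #117 ∉ pinned: no assignment then satisfies all the clues, so #117 ∈ pinned.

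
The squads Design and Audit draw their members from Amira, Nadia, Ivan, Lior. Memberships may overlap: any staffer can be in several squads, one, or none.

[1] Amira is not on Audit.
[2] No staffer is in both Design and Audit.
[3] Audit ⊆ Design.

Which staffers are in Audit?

Audit = {}

From (1): Amira ∉ Audit.
Suppose Nadia ∈ Audit: no assignment then satisfies all the clues, so Nadia ∉ Audit.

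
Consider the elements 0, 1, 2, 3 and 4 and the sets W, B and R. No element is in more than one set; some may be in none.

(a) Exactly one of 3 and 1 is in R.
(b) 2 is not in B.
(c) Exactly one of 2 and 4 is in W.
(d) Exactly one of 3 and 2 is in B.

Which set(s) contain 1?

From (b): 2 ∉ B.
(d) (exactly one): 3 ∈ B.
(a) (exactly one): 1 ∈ R.

1: R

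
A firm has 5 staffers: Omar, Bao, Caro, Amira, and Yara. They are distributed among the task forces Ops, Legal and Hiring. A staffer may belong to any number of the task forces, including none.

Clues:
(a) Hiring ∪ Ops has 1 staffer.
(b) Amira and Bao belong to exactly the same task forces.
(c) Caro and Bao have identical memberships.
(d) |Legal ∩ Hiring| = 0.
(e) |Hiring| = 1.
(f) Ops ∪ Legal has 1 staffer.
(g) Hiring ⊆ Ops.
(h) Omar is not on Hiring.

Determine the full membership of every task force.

From (h): Omar ∉ Hiring.
Suppose Omar ∈ Ops: no assignment then satisfies all the clues, so Omar ∉ Ops.

Ops = {Yara}; Legal = {}; Hiring = {Yara}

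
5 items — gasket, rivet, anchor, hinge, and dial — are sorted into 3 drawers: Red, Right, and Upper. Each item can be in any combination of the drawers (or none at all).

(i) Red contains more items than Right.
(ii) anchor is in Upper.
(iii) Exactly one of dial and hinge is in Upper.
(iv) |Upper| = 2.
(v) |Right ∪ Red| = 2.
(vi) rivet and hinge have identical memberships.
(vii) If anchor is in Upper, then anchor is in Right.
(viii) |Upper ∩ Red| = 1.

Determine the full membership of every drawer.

Red = {anchor, gasket}; Right = {anchor}; Upper = {anchor, dial}

From (ii): anchor ∈ Upper.
(vii): anchor ∈ Right.
Suppose gasket ∉ Red: no assignment then satisfies all the clues, so gasket ∈ Red.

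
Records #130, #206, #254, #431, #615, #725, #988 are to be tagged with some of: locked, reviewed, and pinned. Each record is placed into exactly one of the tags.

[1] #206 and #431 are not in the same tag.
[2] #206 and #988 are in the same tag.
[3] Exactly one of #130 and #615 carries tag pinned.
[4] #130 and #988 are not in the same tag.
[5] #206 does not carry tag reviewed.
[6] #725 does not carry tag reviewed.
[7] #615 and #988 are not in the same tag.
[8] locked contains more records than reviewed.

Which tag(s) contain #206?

From (5): #206 ∉ reviewed.
From (6): #725 ∉ reviewed.
(2): #988 matches #206: #988 ∉ reviewed.
Suppose #206 ∉ locked: no assignment then satisfies all the clues, so #206 ∈ locked.

#206: locked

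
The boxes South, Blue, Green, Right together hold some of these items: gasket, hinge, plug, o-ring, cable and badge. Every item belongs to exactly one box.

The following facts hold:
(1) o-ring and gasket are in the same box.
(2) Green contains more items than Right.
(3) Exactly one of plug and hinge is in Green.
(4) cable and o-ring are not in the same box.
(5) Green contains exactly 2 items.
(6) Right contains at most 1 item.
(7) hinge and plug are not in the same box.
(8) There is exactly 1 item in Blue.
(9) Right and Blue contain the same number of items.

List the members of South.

South = {gasket, o-ring}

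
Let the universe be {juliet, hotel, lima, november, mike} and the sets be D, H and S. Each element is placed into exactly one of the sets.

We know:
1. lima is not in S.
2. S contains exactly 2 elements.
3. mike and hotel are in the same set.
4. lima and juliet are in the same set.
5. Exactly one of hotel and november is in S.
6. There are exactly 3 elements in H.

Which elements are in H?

From (1): lima ∉ S.
(4): juliet matches lima: juliet ∉ S.
Suppose juliet ∉ H: no assignment then satisfies all the clues, so juliet ∈ H.

H = {juliet, lima, november}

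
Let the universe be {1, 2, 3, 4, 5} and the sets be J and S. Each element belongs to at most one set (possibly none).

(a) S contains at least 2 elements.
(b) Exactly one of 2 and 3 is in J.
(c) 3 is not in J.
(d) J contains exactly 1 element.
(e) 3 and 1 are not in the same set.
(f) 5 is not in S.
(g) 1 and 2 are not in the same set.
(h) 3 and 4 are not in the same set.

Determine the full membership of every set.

J = {2}; S = {1, 4}

From (c): 3 ∉ J.
From (f): 5 ∉ S.
(b) (exactly one): 2 ∈ J.
(d): J already has 1, so the rest are out.
Suppose 1 ∉ S: no assignment then satisfies all the clues, so 1 ∈ S.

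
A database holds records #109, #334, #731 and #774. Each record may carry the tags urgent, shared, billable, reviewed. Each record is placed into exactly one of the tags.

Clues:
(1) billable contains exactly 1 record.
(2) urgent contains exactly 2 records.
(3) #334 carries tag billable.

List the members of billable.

From (3): #334 ∈ billable.
(1): billable already has 1, so the rest are out.

billable = {#334}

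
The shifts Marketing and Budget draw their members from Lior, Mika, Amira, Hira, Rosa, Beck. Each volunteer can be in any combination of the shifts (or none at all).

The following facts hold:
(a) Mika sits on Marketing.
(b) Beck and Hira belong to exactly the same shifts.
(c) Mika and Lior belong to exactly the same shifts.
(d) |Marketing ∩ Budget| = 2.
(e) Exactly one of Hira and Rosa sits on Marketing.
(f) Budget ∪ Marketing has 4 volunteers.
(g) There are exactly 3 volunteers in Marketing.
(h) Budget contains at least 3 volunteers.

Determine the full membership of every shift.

Marketing = {Lior, Mika, Rosa}; Budget = {Amira, Lior, Mika}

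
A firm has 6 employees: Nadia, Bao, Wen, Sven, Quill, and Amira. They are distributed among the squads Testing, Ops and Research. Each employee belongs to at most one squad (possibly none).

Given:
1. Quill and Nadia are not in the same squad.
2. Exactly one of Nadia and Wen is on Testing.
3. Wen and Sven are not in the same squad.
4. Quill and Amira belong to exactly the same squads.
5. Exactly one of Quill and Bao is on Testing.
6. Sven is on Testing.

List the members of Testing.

Testing = {Bao, Nadia, Sven}

From (6): Sven ∈ Testing.
(3): Wen ∉ Testing.
(2) (exactly one): Nadia ∈ Testing.
(1): Quill ∉ Testing.
(4): Amira matches Quill: Amira ∉ Testing.
(5) (exactly one): Bao ∈ Testing.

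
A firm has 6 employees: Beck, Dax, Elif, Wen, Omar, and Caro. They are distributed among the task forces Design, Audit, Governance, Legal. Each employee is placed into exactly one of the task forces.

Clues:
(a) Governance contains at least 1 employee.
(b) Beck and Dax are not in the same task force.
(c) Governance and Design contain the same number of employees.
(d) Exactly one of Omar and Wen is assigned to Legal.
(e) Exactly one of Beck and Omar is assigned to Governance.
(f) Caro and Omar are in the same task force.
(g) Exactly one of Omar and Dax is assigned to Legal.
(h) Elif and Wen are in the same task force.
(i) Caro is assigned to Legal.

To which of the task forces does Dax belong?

From (i): Caro ∈ Legal.
(f): Omar matches Caro: Omar ∉ Design.
(f): Omar matches Caro: Omar ∉ Audit.
(f): Omar matches Caro: Omar ∉ Governance.
(f): Omar matches Caro: Omar ∈ Legal.
(g) (exactly one): Dax ∉ Legal.
(d) (exactly one): Wen ∉ Legal.
(e) (exactly one): Beck ∈ Governance.
(h): Elif matches Wen: Elif ∉ Legal.
(b): Dax ∉ Governance.
Suppose Dax ∉ Design: no assignment then satisfies all the clues, so Dax ∈ Design.

Dax: Design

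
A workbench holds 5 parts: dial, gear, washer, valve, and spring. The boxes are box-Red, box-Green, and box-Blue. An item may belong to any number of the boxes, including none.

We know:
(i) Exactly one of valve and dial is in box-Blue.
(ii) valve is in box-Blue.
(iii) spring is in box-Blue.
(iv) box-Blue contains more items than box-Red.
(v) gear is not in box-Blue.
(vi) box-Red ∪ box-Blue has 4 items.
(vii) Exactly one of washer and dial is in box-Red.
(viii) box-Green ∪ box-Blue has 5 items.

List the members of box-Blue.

box-Blue = {spring, valve, washer}

From (ii): valve ∈ box-Blue.
From (iii): spring ∈ box-Blue.
From (v): gear ∉ box-Blue.
(i) (exactly one): dial ∉ box-Blue.
Suppose washer ∉ box-Blue: no assignment then satisfies all the clues, so washer ∈ box-Blue.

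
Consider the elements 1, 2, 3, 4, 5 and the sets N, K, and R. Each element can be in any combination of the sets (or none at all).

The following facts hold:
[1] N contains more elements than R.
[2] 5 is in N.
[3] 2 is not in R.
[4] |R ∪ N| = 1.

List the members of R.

R = {}

From (2): 5 ∈ N.
From (3): 2 ∉ R.
Suppose 1 ∈ R: no assignment then satisfies all the clues, so 1 ∉ R.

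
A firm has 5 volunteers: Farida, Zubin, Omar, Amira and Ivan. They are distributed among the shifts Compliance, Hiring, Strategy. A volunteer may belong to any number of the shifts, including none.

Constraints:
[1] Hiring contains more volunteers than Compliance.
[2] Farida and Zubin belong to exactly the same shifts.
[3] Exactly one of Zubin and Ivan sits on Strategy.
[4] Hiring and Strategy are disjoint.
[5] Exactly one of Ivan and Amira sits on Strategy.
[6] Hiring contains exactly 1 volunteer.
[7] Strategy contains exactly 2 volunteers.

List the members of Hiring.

Hiring = {Amira}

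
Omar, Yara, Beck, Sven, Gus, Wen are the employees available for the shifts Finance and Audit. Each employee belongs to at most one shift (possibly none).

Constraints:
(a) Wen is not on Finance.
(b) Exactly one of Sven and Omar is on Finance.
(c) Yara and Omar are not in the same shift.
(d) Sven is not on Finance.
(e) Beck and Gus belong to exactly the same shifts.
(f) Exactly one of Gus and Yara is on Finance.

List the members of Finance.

From (a): Wen ∉ Finance.
From (d): Sven ∉ Finance.
(b) (exactly one): Omar ∈ Finance.
(c): Yara ∉ Finance.
(f) (exactly one): Gus ∈ Finance.
(e): Beck matches Gus: Beck ∈ Finance.

Finance = {Beck, Gus, Omar}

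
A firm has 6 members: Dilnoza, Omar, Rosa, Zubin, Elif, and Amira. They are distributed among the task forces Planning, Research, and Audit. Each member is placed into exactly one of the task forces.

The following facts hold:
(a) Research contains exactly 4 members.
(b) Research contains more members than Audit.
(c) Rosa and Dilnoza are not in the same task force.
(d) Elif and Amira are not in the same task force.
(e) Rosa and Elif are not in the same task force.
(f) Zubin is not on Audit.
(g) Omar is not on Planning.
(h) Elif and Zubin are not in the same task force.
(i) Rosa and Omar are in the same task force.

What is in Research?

Research = {Amira, Omar, Rosa, Zubin}

From (f): Zubin ∉ Audit.
From (g): Omar ∉ Planning.
(i): Rosa matches Omar: Rosa ∉ Planning.
Suppose Dilnoza ∈ Research: no assignment then satisfies all the clues, so Dilnoza ∉ Research.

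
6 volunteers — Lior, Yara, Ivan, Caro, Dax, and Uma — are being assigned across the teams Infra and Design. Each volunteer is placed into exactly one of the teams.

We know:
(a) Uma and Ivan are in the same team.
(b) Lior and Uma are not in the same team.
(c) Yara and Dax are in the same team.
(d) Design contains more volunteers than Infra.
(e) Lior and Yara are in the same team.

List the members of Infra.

Infra = {Ivan, Uma}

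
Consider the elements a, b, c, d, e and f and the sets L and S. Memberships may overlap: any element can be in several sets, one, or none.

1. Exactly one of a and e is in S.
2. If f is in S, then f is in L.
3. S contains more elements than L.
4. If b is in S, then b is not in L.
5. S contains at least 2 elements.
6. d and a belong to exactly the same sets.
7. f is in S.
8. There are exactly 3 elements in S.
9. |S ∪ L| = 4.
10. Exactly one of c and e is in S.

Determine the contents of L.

L = {c, f}

From (7): f ∈ S.
(2): f ∈ L.
Suppose a ∈ L: no assignment then satisfies all the clues, so a ∉ L.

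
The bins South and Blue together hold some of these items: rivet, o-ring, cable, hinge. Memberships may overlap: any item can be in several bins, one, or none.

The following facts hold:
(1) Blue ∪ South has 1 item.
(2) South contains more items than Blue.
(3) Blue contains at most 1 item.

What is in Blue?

Blue = {}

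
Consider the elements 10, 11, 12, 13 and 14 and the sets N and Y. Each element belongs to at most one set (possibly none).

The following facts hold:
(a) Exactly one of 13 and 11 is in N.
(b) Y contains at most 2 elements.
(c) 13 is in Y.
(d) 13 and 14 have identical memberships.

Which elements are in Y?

From (c): 13 ∈ Y.
(a) (exactly one): 11 ∈ N.
(d): 14 matches 13: 14 ∉ N.
(d): 14 matches 13: 14 ∈ Y.
(b): Y already has 2, so the rest are out.

Y = {13, 14}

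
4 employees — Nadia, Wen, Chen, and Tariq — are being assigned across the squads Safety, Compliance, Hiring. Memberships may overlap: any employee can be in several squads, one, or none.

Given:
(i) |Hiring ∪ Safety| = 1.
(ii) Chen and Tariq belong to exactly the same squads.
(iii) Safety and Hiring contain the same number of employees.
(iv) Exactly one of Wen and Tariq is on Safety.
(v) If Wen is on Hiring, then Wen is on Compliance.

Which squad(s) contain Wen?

Wen: Compliance, Hiring, Safety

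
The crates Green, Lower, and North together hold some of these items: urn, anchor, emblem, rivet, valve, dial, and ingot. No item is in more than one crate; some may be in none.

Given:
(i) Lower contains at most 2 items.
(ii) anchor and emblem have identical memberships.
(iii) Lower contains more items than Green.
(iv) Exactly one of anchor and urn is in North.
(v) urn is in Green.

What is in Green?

Green = {urn}

From (v): urn ∈ Green.
(iv) (exactly one): anchor ∈ North.
(ii): emblem matches anchor: emblem ∉ Green.
(ii): emblem matches anchor: emblem ∉ Lower.
(ii): emblem matches anchor: emblem ∈ North.
Suppose rivet ∈ Green: no assignment then satisfies all the clues, so rivet ∉ Green.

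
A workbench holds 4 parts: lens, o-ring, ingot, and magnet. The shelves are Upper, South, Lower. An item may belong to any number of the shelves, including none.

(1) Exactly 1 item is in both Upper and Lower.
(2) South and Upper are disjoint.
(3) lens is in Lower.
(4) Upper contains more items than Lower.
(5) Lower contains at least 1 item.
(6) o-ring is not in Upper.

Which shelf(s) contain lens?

lens: Lower, Upper

From (3): lens ∈ Lower.
From (6): o-ring ∉ Upper.
Suppose lens ∉ Upper: no assignment then satisfies all the clues, so lens ∈ Upper.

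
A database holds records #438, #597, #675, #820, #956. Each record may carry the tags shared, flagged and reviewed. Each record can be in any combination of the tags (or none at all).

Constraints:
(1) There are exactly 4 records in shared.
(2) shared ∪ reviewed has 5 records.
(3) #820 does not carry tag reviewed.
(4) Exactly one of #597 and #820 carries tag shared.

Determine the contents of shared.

shared = {#438, #675, #820, #956}

From (3): #820 ∉ reviewed.
Suppose #438 ∉ shared: no assignment then satisfies all the clues, so #438 ∈ shared.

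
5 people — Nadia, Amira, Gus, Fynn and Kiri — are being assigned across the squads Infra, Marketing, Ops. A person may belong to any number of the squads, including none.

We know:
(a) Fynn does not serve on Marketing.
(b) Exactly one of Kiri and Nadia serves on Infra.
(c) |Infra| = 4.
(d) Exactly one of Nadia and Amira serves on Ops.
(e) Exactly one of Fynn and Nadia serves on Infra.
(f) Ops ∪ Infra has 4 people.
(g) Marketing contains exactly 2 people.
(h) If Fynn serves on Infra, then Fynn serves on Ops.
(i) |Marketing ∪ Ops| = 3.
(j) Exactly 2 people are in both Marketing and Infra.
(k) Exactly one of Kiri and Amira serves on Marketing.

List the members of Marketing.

From (a): Fynn ∉ Marketing.
Suppose Nadia ∈ Marketing: no assignment then satisfies all the clues, so Nadia ∉ Marketing.

Marketing = {Amira, Gus}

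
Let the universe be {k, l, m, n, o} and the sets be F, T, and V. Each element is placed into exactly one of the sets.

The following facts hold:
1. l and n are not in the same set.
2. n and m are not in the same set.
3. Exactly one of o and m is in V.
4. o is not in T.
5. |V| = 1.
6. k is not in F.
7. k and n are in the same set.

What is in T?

From (4): o ∉ T.
From (6): k ∉ F.
(7): n matches k: n ∉ F.
Suppose k ∉ T: no assignment then satisfies all the clues, so k ∈ T.

T = {k, n}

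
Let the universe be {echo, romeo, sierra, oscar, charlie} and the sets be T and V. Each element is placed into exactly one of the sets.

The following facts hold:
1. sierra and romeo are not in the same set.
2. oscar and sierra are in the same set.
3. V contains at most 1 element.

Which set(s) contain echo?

echo: T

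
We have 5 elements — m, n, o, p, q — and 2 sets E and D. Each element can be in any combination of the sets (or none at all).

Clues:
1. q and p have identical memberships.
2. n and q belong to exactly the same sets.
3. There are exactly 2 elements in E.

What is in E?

E = {m, o}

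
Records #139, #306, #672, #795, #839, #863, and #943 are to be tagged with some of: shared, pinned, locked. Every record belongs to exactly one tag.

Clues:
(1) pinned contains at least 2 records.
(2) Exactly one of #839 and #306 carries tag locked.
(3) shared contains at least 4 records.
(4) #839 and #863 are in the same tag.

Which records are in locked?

locked = {#306}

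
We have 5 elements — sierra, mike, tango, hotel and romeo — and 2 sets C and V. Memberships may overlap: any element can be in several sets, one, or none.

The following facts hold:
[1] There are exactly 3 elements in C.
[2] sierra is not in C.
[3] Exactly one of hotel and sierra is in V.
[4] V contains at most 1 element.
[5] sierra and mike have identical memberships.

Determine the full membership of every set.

C = {hotel, romeo, tango}; V = {hotel}

From (2): sierra ∉ C.
(5): mike matches sierra: mike ∉ C.
(1): only 3 candidates remain for C, so all are in.
Suppose sierra ∈ V: no assignment then satisfies all the clues, so sierra ∉ V.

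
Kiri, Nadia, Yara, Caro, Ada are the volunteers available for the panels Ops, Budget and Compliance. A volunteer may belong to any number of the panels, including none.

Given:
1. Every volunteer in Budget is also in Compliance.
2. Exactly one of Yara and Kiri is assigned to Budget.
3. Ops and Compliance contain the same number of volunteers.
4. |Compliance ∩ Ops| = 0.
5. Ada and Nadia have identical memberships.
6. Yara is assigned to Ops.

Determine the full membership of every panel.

Ops = {Yara}; Budget = {Kiri}; Compliance = {Kiri}

From (6): Yara ∈ Ops.
Suppose Kiri ∈ Ops: no assignment then satisfies all the clues, so Kiri ∉ Ops.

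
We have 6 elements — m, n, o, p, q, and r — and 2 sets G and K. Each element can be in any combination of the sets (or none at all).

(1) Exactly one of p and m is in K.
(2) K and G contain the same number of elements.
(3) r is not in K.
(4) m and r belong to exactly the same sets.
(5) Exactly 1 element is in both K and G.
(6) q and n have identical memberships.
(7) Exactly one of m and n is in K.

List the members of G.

G = {m, p, r}

From (3): r ∉ K.
(4): m matches r: m ∉ K.
(7) (exactly one): n ∈ K.
(1) (exactly one): p ∈ K.
(6): q matches n: q ∈ K.
Suppose m ∉ G: no assignment then satisfies all the clues, so m ∈ G.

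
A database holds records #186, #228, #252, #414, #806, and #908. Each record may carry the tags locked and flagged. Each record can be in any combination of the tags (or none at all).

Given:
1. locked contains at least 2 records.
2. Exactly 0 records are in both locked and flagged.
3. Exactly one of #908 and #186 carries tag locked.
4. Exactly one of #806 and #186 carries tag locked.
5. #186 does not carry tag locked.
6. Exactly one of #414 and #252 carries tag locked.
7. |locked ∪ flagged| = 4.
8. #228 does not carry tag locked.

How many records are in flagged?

From (5): #186 ∉ locked.
From (8): #228 ∉ locked.
(3) (exactly one): #908 ∈ locked.
(4) (exactly one): #806 ∈ locked.
Suppose #806 ∈ flagged: no assignment then satisfies all the clues, so #806 ∉ flagged.

1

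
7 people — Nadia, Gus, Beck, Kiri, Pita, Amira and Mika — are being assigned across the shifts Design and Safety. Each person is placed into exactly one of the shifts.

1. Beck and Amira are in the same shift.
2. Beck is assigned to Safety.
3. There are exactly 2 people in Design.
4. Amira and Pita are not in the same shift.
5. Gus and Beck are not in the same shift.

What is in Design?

Design = {Gus, Pita}

From (2): Beck ∈ Safety.
(1): Amira matches Beck: Amira ∉ Design.
(1): Amira matches Beck: Amira ∈ Safety.
(4): Pita ∉ Safety.
(5): Gus ∉ Safety.
Only one shift left: Gus ∈ Design.
Only one shift left: Pita ∈ Design.
(3): Design already has 2, so the rest are out.
Only one shift left: Nadia ∈ Safety.
Only one shift left: Kiri ∈ Safety.
Only one shift left: Mika ∈ Safety.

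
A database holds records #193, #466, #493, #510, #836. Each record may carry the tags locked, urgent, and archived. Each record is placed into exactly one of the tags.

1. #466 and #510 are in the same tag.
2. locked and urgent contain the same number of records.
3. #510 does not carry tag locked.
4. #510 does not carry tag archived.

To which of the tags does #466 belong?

From (3): #510 ∉ locked.
From (4): #510 ∉ archived.
(1): #466 matches #510: #466 ∉ locked.
(1): #466 matches #510: #466 ∉ archived.
Only one tag left: #466 ∈ urgent.
Only one tag left: #510 ∈ urgent.

#466: urgent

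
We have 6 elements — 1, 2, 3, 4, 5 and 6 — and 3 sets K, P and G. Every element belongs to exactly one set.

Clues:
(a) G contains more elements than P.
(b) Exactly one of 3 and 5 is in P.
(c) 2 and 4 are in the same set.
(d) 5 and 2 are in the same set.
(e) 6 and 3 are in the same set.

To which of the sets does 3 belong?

3: P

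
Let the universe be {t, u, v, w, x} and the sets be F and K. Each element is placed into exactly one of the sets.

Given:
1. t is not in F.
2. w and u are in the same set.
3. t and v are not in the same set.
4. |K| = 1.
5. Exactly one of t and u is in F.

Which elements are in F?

From (1): t ∉ F.
(5) (exactly one): u ∈ F.
Only one set left: t ∈ K.
(2): w matches u: w ∈ F.
(3): v ∉ K.
(4): K already has 1, so the rest are out.
Only one set left: v ∈ F.
Only one set left: x ∈ F.

F = {u, v, w, x}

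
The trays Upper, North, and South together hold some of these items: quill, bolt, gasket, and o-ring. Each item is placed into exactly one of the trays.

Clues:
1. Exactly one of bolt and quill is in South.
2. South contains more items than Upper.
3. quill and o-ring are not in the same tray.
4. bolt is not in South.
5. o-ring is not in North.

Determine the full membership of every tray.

Upper = {o-ring}; North = {bolt}; South = {gasket, quill}

From (4): bolt ∉ South.
From (5): o-ring ∉ North.
(1) (exactly one): quill ∈ South.
(3): o-ring ∉ South.
Only one tray left: o-ring ∈ Upper.
Suppose bolt ∈ Upper: no assignment then satisfies all the clues, so bolt ∉ Upper.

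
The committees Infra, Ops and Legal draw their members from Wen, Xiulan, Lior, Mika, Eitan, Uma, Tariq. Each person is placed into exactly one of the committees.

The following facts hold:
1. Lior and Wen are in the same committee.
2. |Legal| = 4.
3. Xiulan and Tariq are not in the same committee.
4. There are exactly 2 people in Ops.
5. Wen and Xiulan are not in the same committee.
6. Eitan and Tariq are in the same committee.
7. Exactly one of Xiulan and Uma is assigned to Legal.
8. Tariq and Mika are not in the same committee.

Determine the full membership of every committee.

Infra = {Xiulan}; Ops = {Eitan, Tariq}; Legal = {Lior, Mika, Uma, Wen}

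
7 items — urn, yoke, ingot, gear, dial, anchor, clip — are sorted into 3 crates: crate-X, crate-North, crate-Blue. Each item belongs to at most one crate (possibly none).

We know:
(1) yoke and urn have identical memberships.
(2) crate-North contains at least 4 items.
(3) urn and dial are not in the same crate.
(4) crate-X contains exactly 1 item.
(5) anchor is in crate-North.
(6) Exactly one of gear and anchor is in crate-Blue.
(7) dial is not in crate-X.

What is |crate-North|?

4

From (5): anchor ∈ crate-North.
From (7): dial ∉ crate-X.
(6) (exactly one): gear ∈ crate-Blue.
Suppose urn ∈ crate-X: no assignment then satisfies all the clues, so urn ∉ crate-X.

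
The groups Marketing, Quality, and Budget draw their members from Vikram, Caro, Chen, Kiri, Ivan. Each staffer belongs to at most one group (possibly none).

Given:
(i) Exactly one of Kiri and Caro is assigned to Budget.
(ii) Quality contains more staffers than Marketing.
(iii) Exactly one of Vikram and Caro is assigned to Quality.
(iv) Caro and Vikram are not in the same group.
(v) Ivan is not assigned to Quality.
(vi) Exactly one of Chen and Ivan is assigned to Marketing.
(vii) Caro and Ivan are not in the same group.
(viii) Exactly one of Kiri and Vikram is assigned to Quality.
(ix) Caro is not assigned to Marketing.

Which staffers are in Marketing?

Marketing = {Ivan}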